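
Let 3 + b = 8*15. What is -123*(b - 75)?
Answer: -5166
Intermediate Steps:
b = 117 (b = -3 + 8*15 = -3 + 120 = 117)
-123*(b - 75) = -123*(117 - 75) = -123*42 = -5166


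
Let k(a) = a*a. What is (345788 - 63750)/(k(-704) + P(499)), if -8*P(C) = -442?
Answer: 1128152/1982685 ≈ 0.56900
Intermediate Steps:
P(C) = 221/4 (P(C) = -⅛*(-442) = 221/4)
k(a) = a²
(345788 - 63750)/(k(-704) + P(499)) = (345788 - 63750)/((-704)² + 221/4) = 282038/(495616 + 221/4) = 282038/(1982685/4) = 282038*(4/1982685) = 1128152/1982685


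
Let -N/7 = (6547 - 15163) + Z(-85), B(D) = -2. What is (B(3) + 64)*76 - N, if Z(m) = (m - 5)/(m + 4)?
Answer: -500330/9 ≈ -55592.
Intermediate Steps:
Z(m) = (-5 + m)/(4 + m)
N = 542738/9 (N = -7*((6547 - 15163) + (-5 - 85)/(4 - 85)) = -7*(-8616 - 90/(-81)) = -7*(-8616 - 1/81*(-90)) = -7*(-8616 + 10/9) = -7*(-77534/9) = 542738/9 ≈ 60304.)
(B(3) + 64)*76 - N = (-2 + 64)*76 - 1*542738/9 = 62*76 - 542738/9 = 4712 - 542738/9 = -500330/9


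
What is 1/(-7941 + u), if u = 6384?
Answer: -1/1557 ≈ -0.00064226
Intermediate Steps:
1/(-7941 + u) = 1/(-7941 + 6384) = 1/(-1557) = -1/1557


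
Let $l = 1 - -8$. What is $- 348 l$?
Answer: $-3132$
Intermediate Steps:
$l = 9$ ($l = 1 + 8 = 9$)
$- 348 l = \left(-348\right) 9 = -3132$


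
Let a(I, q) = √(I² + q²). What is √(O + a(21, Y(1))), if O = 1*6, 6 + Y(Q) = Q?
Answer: √(6 + √466) ≈ 5.2523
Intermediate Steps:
Y(Q) = -6 + Q
O = 6
√(O + a(21, Y(1))) = √(6 + √(21² + (-6 + 1)²)) = √(6 + √(441 + (-5)²)) = √(6 + √(441 + 25)) = √(6 + √466)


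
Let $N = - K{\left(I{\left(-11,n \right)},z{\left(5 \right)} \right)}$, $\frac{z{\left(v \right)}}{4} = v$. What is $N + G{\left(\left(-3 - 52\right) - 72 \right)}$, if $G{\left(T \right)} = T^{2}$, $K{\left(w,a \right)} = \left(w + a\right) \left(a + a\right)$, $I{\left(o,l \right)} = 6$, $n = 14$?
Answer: $15089$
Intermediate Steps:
$z{\left(v \right)} = 4 v$
$K{\left(w,a \right)} = 2 a \left(a + w\right)$ ($K{\left(w,a \right)} = \left(a + w\right) 2 a = 2 a \left(a + w\right)$)
$N = -1040$ ($N = - 2 \cdot 4 \cdot 5 \left(4 \cdot 5 + 6\right) = - 2 \cdot 20 \left(20 + 6\right) = - 2 \cdot 20 \cdot 26 = \left(-1\right) 1040 = -1040$)
$N + G{\left(\left(-3 - 52\right) - 72 \right)} = -1040 + \left(\left(-3 - 52\right) - 72\right)^{2} = -1040 + \left(-55 - 72\right)^{2} = -1040 + \left(-127\right)^{2} = -1040 + 16129 = 15089$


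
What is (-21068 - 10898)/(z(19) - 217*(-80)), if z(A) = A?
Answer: -31966/17379 ≈ -1.8393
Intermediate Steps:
(-21068 - 10898)/(z(19) - 217*(-80)) = (-21068 - 10898)/(19 - 217*(-80)) = -31966/(19 + 17360) = -31966/17379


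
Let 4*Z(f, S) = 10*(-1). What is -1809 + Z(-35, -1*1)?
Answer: -3623/2 ≈ -1811.5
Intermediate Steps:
Z(f, S) = -5/2 (Z(f, S) = (10*(-1))/4 = (¼)*(-10) = -5/2)
-1809 + Z(-35, -1*1) = -1809 - 5/2 = -3623/2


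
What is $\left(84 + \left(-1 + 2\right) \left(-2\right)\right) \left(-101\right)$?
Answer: $-8282$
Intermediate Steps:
$\left(84 + \left(-1 + 2\right) \left(-2\right)\right) \left(-101\right) = \left(84 + 1 \left(-2\right)\right) \left(-101\right) = \left(84 - 2\right) \left(-101\right) = 82 \left(-101\right) = -8282$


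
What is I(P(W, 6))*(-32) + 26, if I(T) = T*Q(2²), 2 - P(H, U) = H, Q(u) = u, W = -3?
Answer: -614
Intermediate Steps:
P(H, U) = 2 - H
I(T) = 4*T (I(T) = T*2² = T*4 = 4*T)
I(P(W, 6))*(-32) + 26 = (4*(2 - 1*(-3)))*(-32) + 26 = (4*(2 + 3))*(-32) + 26 = (4*5)*(-32) + 26 = 20*(-32) + 26 = -640 + 26 = -614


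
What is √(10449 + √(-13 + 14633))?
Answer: √(10449 + 2*√3655) ≈ 102.81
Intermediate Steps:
√(10449 + √(-13 + 14633)) = √(10449 + √14620) = √(10449 + 2*√3655)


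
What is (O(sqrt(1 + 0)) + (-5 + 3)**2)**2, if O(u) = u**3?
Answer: 25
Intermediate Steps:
(O(sqrt(1 + 0)) + (-5 + 3)**2)**2 = ((sqrt(1 + 0))**3 + (-5 + 3)**2)**2 = ((sqrt(1))**3 + (-2)**2)**2 = (1**3 + 4)**2 = (1 + 4)**2 = 5**2 = 25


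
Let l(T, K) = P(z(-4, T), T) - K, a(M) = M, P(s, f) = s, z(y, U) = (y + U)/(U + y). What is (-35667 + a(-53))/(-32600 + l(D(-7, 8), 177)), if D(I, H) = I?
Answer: 4465/4097 ≈ 1.0898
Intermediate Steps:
z(y, U) = 1 (z(y, U) = (U + y)/(U + y) = 1)
l(T, K) = 1 - K
(-35667 + a(-53))/(-32600 + l(D(-7, 8), 177)) = (-35667 - 53)/(-32600 + (1 - 1*177)) = -35720/(-32600 + (1 - 177)) = -35720/(-32600 - 176) = -35720/(-32776) = -35720*(-1/32776) = 4465/4097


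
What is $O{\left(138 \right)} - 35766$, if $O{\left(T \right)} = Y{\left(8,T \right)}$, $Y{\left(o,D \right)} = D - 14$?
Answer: $-35642$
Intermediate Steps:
$Y{\left(o,D \right)} = -14 + D$
$O{\left(T \right)} = -14 + T$
$O{\left(138 \right)} - 35766 = \left(-14 + 138\right) - 35766 = 124 - 35766 = -35642$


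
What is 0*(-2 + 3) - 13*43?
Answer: -559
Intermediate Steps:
0*(-2 + 3) - 13*43 = 0*1 - 559 = 0 - 559 = -559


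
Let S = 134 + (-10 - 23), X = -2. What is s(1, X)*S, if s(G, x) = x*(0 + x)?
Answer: 404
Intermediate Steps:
s(G, x) = x**2 (s(G, x) = x*x = x**2)
S = 101 (S = 134 - 33 = 101)
s(1, X)*S = (-2)**2*101 = 4*101 = 404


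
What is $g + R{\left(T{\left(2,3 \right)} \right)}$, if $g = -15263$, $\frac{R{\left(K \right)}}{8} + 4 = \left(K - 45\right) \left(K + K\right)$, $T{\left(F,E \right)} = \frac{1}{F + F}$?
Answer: $-15474$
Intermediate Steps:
$T{\left(F,E \right)} = \frac{1}{2 F}$
$R{\left(K \right)} = -32 + 16 K \left(-45 + K\right)$ ($R{\left(K \right)} = -32 + 8 \left(K - 45\right) \left(K + K\right) = -32 + 8 \left(-45 + K\right) 2 K = -32 + 8 \cdot 2 K \left(-45 + K\right) = -32 + 16 K \left(-45 + K\right)$)
$g + R{\left(T{\left(2,3 \right)} \right)} = -15263 - \left(32 - 1 + 720 \cdot \frac{1}{2} \cdot \frac{1}{2}\right) = -15263 - \left(212 - 1\right) = -15263 - 211 = -15474$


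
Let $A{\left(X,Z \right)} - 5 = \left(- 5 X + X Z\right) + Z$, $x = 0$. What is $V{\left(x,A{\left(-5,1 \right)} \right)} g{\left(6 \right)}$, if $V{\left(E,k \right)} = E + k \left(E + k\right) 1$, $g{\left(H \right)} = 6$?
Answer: $4056$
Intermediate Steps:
$A{\left(X,Z \right)} = 5 + Z - 5 X + X Z$ ($A{\left(X,Z \right)} = 5 + \left(\left(- 5 X + X Z\right) + Z\right) = 5 + \left(Z - 5 X + X Z\right) = 5 + Z - 5 X + X Z$)
$V{\left(E,k \right)} = E + k \left(E + k\right)$
$V{\left(x,A{\left(-5,1 \right)} \right)} g{\left(6 \right)} = \left(0 + \left(5 + 1 - -25 - 5\right)^{2} + 0 \left(5 + 1 - -25 - 5\right)\right) 6 = \left(0 + \left(5 + 1 + 25 - 5\right)^{2} + 0 \left(5 + 1 + 25 - 5\right)\right) 6 = \left(0 + 26^{2} + 0 \cdot 26\right) 6 = \left(0 + 676 + 0\right) 6 = 676 \cdot 6 = 4056$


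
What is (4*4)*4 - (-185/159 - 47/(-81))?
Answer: 277256/4293 ≈ 64.583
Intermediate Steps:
(4*4)*4 - (-185/159 - 47/(-81)) = 16*4 - (-185*1/159 - 47*(-1/81)) = 64 - (-185/159 + 47/81) = 64 - 1*(-2504/4293) = 64 + 2504/4293 = 277256/4293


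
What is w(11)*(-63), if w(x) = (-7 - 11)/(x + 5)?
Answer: 567/8 ≈ 70.875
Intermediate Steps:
w(x) = -18/(5 + x)
w(11)*(-63) = -18/(5 + 11)*(-63) = -18/16*(-63) = -18*1/16*(-63) = -9/8*(-63) = 567/8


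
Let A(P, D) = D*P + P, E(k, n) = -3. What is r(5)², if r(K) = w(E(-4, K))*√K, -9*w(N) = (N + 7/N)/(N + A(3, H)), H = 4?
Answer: 80/6561 ≈ 0.012193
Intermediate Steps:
A(P, D) = P + D*P
w(N) = -(N + 7/N)/(9*(15 + N)) (w(N) = -(N + 7/N)/(9*(N + 3*(1 + 4))) = -(N + 7/N)/(9*(N + 3*5)) = -(N + 7/N)/(9*(N + 15)) = -(N + 7/N)/(9*(15 + N)))
r(K) = 4*√K/81 (r(K) = ((⅑)*(-7 - 1*(-3)²)/(-3*(15 - 3)))*√K = ((⅑)*(-⅓)*(-7 - 1*9)/12)*√K = ((⅑)*(-⅓)*(1/12)*(-7 - 9))*√K = ((⅑)*(-⅓)*(1/12)*(-16))*√K = 4*√K/81)
r(5)² = (4*√5/81)² = 80/6561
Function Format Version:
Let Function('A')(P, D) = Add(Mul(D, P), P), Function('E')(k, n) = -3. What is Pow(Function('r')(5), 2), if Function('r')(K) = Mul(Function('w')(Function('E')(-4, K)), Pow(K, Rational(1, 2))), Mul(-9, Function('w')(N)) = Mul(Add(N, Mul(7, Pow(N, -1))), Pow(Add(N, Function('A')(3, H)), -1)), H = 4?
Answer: Rational(80, 6561) ≈ 0.012193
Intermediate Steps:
Function('A')(P, D) = Add(P, Mul(D, P))
Function('w')(N) = Mul(Rational(-1, 9), Pow(Add(15, N), -1), Add(N, Mul(7, Pow(N, -1)))) (Function('w')(N) = Mul(Rational(-1, 9), Mul(Add(N, Mul(7, Pow(N, -1))), Pow(Add(N, Mul(3, Add(1, 4))), -1))) = Mul(Rational(-1, 9), Mul(Add(N, Mul(7, Pow(N, -1))), Pow(Add(N, Mul(3, 5)), -1))) = Mul(Rational(-1, 9), Mul(Add(N, Mul(7, Pow(N, -1))), Pow(Add(N, 15), -1))) = Mul(Rational(-1, 9), Mul(Add(N, Mul(7, Pow(N, -1))), Pow(Add(15, N), -1))) = Mul(Rational(-1, 9), Mul(Pow(Add(15, N), -1), Add(N, Mul(7, Pow(N, -1))))) = Mul(Rational(-1, 9), Pow(Add(15, N), -1), Add(N, Mul(7, Pow(N, -1)))))
Function('r')(K) = Mul(Rational(4, 81), Pow(K, Rational(1, 2))) (Function('r')(K) = Mul(Mul(Rational(1, 9), Pow(-3, -1), Pow(Add(15, -3), -1), Add(-7, Mul(-1, Pow(-3, 2)))), Pow(K, Rational(1, 2))) = Mul(Mul(Rational(1, 9), Rational(-1, 3), Pow(12, -1), Add(-7, Mul(-1, 9))), Pow(K, Rational(1, 2))) = Mul(Mul(Rational(1, 9), Rational(-1, 3), Rational(1, 12), Add(-7, -9)), Pow(K, Rational(1, 2))) = Mul(Mul(Rational(1, 9), Rational(-1, 3), Rational(1, 12), -16), Pow(K, Rational(1, 2))) = Mul(Rational(4, 81), Pow(K, Rational(1, 2))))
Pow(Function('r')(5), 2) = Pow(Mul(Rational(4, 81), Pow(5, Rational(1, 2))), 2) = Rational(80, 6561)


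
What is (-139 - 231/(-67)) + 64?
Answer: -4794/67 ≈ -71.552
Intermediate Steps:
(-139 - 231/(-67)) + 64 = (-139 - 231*(-1/67)) + 64 = (-139 + 231/67) + 64 = -9082/67 + 64 = -4794/67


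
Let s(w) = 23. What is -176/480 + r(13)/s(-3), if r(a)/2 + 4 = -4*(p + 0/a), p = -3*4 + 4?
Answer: 1427/690 ≈ 2.0681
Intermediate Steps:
p = -8 (p = -12 + 4 = -8)
r(a) = 56 (r(a) = -8 + 2*(-4*(-8 + 0/a)) = -8 + 2*(-4*(-8 + 0)) = -8 + 2*(-4*(-8)) = -8 + 2*32 = -8 + 64 = 56)
-176/480 + r(13)/s(-3) = -176/480 + 56/23 = -176*1/480 + 56*(1/23) = -11/30 + 56/23 = 1427/690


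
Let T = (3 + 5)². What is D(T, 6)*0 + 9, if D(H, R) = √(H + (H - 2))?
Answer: 9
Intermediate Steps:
T = 64 (T = 8² = 64)
D(H, R) = √(-2 + 2*H) (D(H, R) = √(H + (-2 + H)) = √(-2 + 2*H))
D(T, 6)*0 + 9 = √(-2 + 2*64)*0 + 9 = √(-2 + 128)*0 + 9 = √126*0 + 9 = (3*√14)*0 + 9 = 0 + 9 = 9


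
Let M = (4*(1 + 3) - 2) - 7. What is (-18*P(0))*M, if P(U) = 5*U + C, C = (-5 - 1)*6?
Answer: 4536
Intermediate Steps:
C = -36 (C = -6*6 = -36)
M = 7 (M = (4*4 - 2) - 7 = (16 - 2) - 7 = 14 - 7 = 7)
P(U) = -36 + 5*U (P(U) = 5*U - 36 = -36 + 5*U)
(-18*P(0))*M = -18*(-36 + 5*0)*7 = -18*(-36 + 0)*7 = -18*(-36)*7 = 648*7 = 4536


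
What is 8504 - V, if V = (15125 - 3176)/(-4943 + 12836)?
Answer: 22370041/2631 ≈ 8502.5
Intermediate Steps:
V = 3983/2631 (V = 11949/7893 = 11949*(1/7893) = 3983/2631 ≈ 1.5139)
8504 - V = 8504 - 1*3983/2631 = 8504 - 3983/2631 = 22370041/2631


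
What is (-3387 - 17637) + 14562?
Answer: -6462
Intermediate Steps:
(-3387 - 17637) + 14562 = -21024 + 14562 = -6462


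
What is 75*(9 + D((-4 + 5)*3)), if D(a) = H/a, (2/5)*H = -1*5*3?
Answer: -525/2 ≈ -262.50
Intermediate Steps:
H = -75/2 (H = 5*(-1*5*3)/2 = 5*(-5*3)/2 = (5/2)*(-15) = -75/2 ≈ -37.500)
D(a) = -75/(2*a)
75*(9 + D((-4 + 5)*3)) = 75*(9 - 75*1/(3*(-4 + 5))/2) = 75*(9 - 75/(2*(1*3))) = 75*(9 - 75/2/3) = 75*(9 - 75/2*1/3) = 75*(9 - 25/2) = 75*(-7/2) = -525/2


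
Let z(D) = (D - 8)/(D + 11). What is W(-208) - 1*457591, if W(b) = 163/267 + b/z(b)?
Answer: -1100045564/2403 ≈ -4.5778e+5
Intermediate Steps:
z(D) = (-8 + D)/(11 + D)
W(b) = 163/267 + b*(11 + b)/(-8 + b) (W(b) = 163/267 + b/(((-8 + b)/(11 + b))) = 163*(1/267) + b*((11 + b)/(-8 + b)) = 163/267 + b*(11 + b)/(-8 + b))
W(-208) - 1*457591 = (-1304 + 267*(-208)**2 + 3100*(-208))/(267*(-8 - 208)) - 1*457591 = (1/267)*(-1304 + 267*43264 - 644800)/(-216) - 457591 = (1/267)*(-1/216)*(-1304 + 11551488 - 644800) - 457591 = (1/267)*(-1/216)*10905384 - 457591 = -454391/2403 - 457591 = -1100045564/2403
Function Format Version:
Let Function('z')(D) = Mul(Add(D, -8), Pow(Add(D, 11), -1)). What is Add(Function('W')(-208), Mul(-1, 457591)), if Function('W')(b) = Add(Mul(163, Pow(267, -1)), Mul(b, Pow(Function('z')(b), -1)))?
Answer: Rational(-1100045564, 2403) ≈ -4.5778e+5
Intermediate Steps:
Function('z')(D) = Mul(Pow(Add(11, D), -1), Add(-8, D)) (Function('z')(D) = Mul(Add(-8, D), Pow(Add(11, D), -1)) = Mul(Pow(Add(11, D), -1), Add(-8, D)))
Function('W')(b) = Add(Rational(163, 267), Mul(b, Pow(Add(-8, b), -1), Add(11, b))) (Function('W')(b) = Add(Mul(163, Pow(267, -1)), Mul(b, Pow(Mul(Pow(Add(11, b), -1), Add(-8, b)), -1))) = Add(Mul(163, Rational(1, 267)), Mul(b, Mul(Pow(Add(-8, b), -1), Add(11, b)))) = Add(Rational(163, 267), Mul(b, Pow(Add(-8, b), -1), Add(11, b))))
Add(Function('W')(-208), Mul(-1, 457591)) = Add(Mul(Rational(1, 267), Pow(Add(-8, -208), -1), Add(-1304, Mul(267, Pow(-208, 2)), Mul(3100, -208))), Mul(-1, 457591)) = Add(Mul(Rational(1, 267), Pow(-216, -1), Add(-1304, Mul(267, 43264), -644800)), -457591) = Add(Mul(Rational(1, 267), Rational(-1, 216), Add(-1304, 11551488, -644800)), -457591) = Add(Mul(Rational(1, 267), Rational(-1, 216), 10905384), -457591) = Add(Rational(-454391, 2403), -457591) = Rational(-1100045564, 2403)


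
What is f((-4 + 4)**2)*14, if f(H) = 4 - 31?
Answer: -378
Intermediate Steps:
f(H) = -27
f((-4 + 4)**2)*14 = -27*14 = -378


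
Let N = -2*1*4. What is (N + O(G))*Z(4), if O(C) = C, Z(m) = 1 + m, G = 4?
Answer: -20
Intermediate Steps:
N = -8 (N = -2*4 = -8)
(N + O(G))*Z(4) = (-8 + 4)*(1 + 4) = -4*5 = -20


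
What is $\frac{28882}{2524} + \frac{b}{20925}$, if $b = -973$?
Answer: $\frac{300949999}{26407350} \approx 11.396$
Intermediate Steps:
$\frac{28882}{2524} + \frac{b}{20925} = \frac{28882}{2524} - \frac{973}{20925} = 28882 \cdot \frac{1}{2524} - \frac{973}{20925} = \frac{14441}{1262} - \frac{973}{20925} = \frac{300949999}{26407350}$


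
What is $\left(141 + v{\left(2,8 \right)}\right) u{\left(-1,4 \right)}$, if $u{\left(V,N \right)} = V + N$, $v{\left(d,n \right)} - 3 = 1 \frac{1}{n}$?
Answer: $\frac{3459}{8} \approx 432.38$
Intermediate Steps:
$v{\left(d,n \right)} = 3 + \frac{1}{n}$ ($v{\left(d,n \right)} = 3 + 1 \frac{1}{n} = 3 + \frac{1}{n}$)
$u{\left(V,N \right)} = N + V$
$\left(141 + v{\left(2,8 \right)}\right) u{\left(-1,4 \right)} = \left(141 + \left(3 + \frac{1}{8}\right)\right) \left(4 - 1\right) = \left(141 + \left(3 + \frac{1}{8}\right)\right) 3 = \left(141 + \frac{25}{8}\right) 3 = \frac{1153}{8} \cdot 3 = \frac{3459}{8}$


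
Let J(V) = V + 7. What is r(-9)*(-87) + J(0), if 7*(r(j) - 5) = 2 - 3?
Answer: -2909/7 ≈ -415.57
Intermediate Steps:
J(V) = 7 + V
r(j) = 34/7 (r(j) = 5 + (2 - 3)/7 = 5 + (⅐)*(-1) = 5 - ⅐ = 34/7)
r(-9)*(-87) + J(0) = (34/7)*(-87) + (7 + 0) = -2958/7 + 7 = -2909/7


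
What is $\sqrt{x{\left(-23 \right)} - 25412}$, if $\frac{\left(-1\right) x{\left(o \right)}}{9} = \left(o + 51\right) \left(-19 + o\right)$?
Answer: $2 i \sqrt{3707} \approx 121.77 i$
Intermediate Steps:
$x{\left(o \right)} = - 9 \left(-19 + o\right) \left(51 + o\right)$ ($x{\left(o \right)} = - 9 \left(o + 51\right) \left(-19 + o\right) = - 9 \left(51 + o\right) \left(-19 + o\right) = - 9 \left(-19 + o\right) \left(51 + o\right)$)
$\sqrt{x{\left(-23 \right)} - 25412} = \sqrt{\left(8721 - -6624 - 9 \left(-23\right)^{2}\right) - 25412} = \sqrt{\left(8721 + 6624 - 4761\right) - 25412} = \sqrt{10584 - 25412} = \sqrt{-14828} = 2 i \sqrt{3707}$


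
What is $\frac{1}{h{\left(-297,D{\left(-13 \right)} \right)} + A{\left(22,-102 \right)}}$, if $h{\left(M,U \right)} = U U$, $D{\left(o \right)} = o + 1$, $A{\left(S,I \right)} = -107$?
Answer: $\frac{1}{37} \approx 0.027027$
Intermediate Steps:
$D{\left(o \right)} = 1 + o$
$h{\left(M,U \right)} = U^{2}$
$\frac{1}{h{\left(-297,D{\left(-13 \right)} \right)} + A{\left(22,-102 \right)}} = \frac{1}{\left(1 - 13\right)^{2} - 107} = \frac{1}{\left(-12\right)^{2} - 107} = \frac{1}{144 - 107} = \frac{1}{37}$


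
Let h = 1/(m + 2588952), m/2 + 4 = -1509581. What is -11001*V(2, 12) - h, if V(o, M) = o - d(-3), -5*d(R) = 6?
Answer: -75725251483/2151090 ≈ -35203.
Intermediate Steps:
m = -3019170 (m = -8 + 2*(-1509581) = -8 - 3019162 = -3019170)
d(R) = -6/5 (d(R) = -⅕*6 = -6/5)
h = -1/430218 (h = 1/(-3019170 + 2588952) = 1/(-430218) = -1/430218 ≈ -2.3244e-6)
V(o, M) = 6/5 + o (V(o, M) = o - 1*(-6/5) = o + 6/5 = 6/5 + o)
-11001*V(2, 12) - h = -11001*(6/5 + 2) - 1*(-1/430218) = -11001*16/5 + 1/430218 = -176016/5 + 1/430218 = -75725251483/2151090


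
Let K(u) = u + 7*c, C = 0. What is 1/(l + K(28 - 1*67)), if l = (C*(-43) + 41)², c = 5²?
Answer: 1/1817 ≈ 0.00055036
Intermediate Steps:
c = 25
l = 1681 (l = (0*(-43) + 41)² = (0 + 41)² = 41² = 1681)
K(u) = 175 + u (K(u) = u + 7*25 = u + 175 = 175 + u)
1/(l + K(28 - 1*67)) = 1/(1681 + (175 + (28 - 1*67))) = 1/(1681 + (175 + (28 - 67))) = 1/(1681 + (175 - 39)) = 1/(1681 + 136) = 1/1817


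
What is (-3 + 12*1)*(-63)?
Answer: -567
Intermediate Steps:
(-3 + 12*1)*(-63) = (-3 + 12)*(-63) = 9*(-63) = -567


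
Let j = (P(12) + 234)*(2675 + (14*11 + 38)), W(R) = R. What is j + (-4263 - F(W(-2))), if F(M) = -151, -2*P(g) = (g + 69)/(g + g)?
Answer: 10590847/16 ≈ 6.6193e+5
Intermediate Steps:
P(g) = -(69 + g)/(4*g) (P(g) = -(g + 69)/(2*(g + g)) = -(69 + g)/(2*(2*g)) = -(69 + g)*1/(2*g)/2 = -(69 + g)/(4*g))
j = 10656639/16 (j = ((1/4)*(-69 - 1*12)/12 + 234)*(2675 + (14*11 + 38)) = ((1/4)*(1/12)*(-69 - 12) + 234)*(2675 + (154 + 38)) = ((1/4)*(1/12)*(-81) + 234)*(2675 + 192) = (-27/16 + 234)*2867 = (3717/16)*2867 = 10656639/16 ≈ 6.6604e+5)
j + (-4263 - F(W(-2))) = 10656639/16 + (-4263 - 1*(-151)) = 10656639/16 + (-4263 + 151) = 10656639/16 - 4112 = 10590847/16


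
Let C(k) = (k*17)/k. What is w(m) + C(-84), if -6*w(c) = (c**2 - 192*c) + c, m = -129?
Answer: -6863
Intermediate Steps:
w(c) = -c**2/6 + 191*c/6 (w(c) = -((c**2 - 192*c) + c)/6 = -(c**2 - 191*c)/6 = -c**2/6 + 191*c/6)
C(k) = 17 (C(k) = (17*k)/k = 17)
w(m) + C(-84) = (1/6)*(-129)*(191 - 1*(-129)) + 17 = (1/6)*(-129)*(191 + 129) + 17 = (1/6)*(-129)*320 + 17 = -6880 + 17 = -6863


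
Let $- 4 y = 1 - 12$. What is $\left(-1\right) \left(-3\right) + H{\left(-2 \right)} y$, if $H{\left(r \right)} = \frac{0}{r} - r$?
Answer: $\frac{17}{2} \approx 8.5$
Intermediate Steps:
$H{\left(r \right)} = - r$ ($H{\left(r \right)} = 0 - r = - r$)
$y = \frac{11}{4}$ ($y = - \frac{1 - 12}{4} = \left(- \frac{1}{4}\right) \left(-11\right) = \frac{11}{4} \approx 2.75$)
$\left(-1\right) \left(-3\right) + H{\left(-2 \right)} y = \left(-1\right) \left(-3\right) + \left(-1\right) \left(-2\right) \frac{11}{4} = 3 + 2 \cdot \frac{11}{4} = 3 + \frac{11}{2} = \frac{17}{2}$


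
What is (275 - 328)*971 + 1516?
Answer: -49947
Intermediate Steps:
(275 - 328)*971 + 1516 = -53*971 + 1516 = -51463 + 1516 = -49947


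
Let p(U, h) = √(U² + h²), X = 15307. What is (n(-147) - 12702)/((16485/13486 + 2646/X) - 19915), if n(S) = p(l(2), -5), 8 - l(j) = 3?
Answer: 2622076425804/4110769452979 - 1032151010*√2/4110769452979 ≈ 0.63750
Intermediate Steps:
l(j) = 5 (l(j) = 8 - 1*3 = 8 - 3 = 5)
n(S) = 5*√2 (n(S) = √(5² + (-5)²) = √(25 + 25) = √50 = 5*√2)
(n(-147) - 12702)/((16485/13486 + 2646/X) - 19915) = (5*√2 - 12702)/((16485/13486 + 2646/15307) - 19915) = (-12702 + 5*√2)/((16485*(1/13486) + 2646*(1/15307)) - 19915) = (-12702 + 5*√2)/((16485/13486 + 2646/15307) - 19915) = (-12702 + 5*√2)/(288019851/206430202 - 19915) = (-12702 + 5*√2)/(-4110769452979/206430202) = (-12702 + 5*√2)*(-206430202/4110769452979) = 2622076425804/4110769452979 - 1032151010*√2/4110769452979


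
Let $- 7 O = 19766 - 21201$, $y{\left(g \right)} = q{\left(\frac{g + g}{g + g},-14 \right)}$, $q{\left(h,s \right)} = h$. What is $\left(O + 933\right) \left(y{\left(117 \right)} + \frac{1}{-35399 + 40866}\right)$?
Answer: $\frac{6222584}{5467} \approx 1138.2$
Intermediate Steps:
$y{\left(g \right)} = 1$ ($y{\left(g \right)} = \frac{g + g}{g + g} = \frac{2 g}{2 g} = 2 g \frac{1}{2 g} = 1$)
$O = 205$ ($O = - \frac{19766 - 21201}{7} = \left(- \frac{1}{7}\right) \left(-1435\right) = 205$)
$\left(O + 933\right) \left(y{\left(117 \right)} + \frac{1}{-35399 + 40866}\right) = \left(205 + 933\right) \left(1 + \frac{1}{-35399 + 40866}\right) = 1138 \left(1 + \frac{1}{5467}\right) = 1138 \cdot \frac{5468}{5467} = \frac{6222584}{5467}$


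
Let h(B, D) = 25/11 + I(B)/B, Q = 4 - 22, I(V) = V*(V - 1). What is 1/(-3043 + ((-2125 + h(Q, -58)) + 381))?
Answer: -11/52841 ≈ -0.00020817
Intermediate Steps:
I(V) = V*(-1 + V)
Q = -18
h(B, D) = 14/11 + B (h(B, D) = 25/11 + (B*(-1 + B))/B = 25*(1/11) + (-1 + B) = 25/11 + (-1 + B) = 14/11 + B)
1/(-3043 + ((-2125 + h(Q, -58)) + 381)) = 1/(-3043 + ((-2125 + (14/11 - 18)) + 381)) = 1/(-3043 + ((-2125 - 184/11) + 381)) = 1/(-3043 + (-23559/11 + 381)) = 1/(-3043 - 19368/11) = 1/(-52841/11) = -11/52841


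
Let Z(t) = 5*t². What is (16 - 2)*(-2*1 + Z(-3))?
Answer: 602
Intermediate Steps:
(16 - 2)*(-2*1 + Z(-3)) = (16 - 2)*(-2*1 + 5*(-3)²) = 14*(-2 + 5*9) = 14*(-2 + 45) = 14*43 = 602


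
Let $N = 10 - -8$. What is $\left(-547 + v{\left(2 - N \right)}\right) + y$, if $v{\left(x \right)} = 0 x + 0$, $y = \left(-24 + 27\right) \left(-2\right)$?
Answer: $-553$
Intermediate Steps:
$y = -6$ ($y = 3 \left(-2\right) = -6$)
$N = 18$ ($N = 10 + 8 = 18$)
$v{\left(x \right)} = 0$ ($v{\left(x \right)} = 0 + 0 = 0$)
$\left(-547 + v{\left(2 - N \right)}\right) + y = \left(-547 + 0\right) - 6 = -547 - 6 = -553$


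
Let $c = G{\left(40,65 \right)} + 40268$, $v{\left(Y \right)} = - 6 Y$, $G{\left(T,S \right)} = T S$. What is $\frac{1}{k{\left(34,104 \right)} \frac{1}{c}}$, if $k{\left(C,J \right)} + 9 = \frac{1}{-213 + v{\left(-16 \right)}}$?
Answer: $- \frac{2507778}{527} \approx -4758.6$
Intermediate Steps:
$G{\left(T,S \right)} = S T$
$k{\left(C,J \right)} = - \frac{1054}{117}$ ($k{\left(C,J \right)} = -9 + \frac{1}{-213 - -96} = -9 + \frac{1}{-213 + 96} = -9 + \frac{1}{-117} = -9 - \frac{1}{117} = - \frac{1054}{117}$)
$c = 42868$ ($c = 65 \cdot 40 + 40268 = 2600 + 40268 = 42868$)
$\frac{1}{k{\left(34,104 \right)} \frac{1}{c}} = \frac{1}{\left(- \frac{1054}{117}\right) \frac{1}{42868}} = \frac{1}{- \frac{527}{2507778}} = - \frac{2507778}{527}$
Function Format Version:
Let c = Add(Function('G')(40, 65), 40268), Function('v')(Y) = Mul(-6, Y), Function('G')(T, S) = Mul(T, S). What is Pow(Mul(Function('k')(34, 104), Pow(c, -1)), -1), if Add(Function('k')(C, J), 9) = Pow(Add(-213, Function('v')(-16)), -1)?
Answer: Rational(-2507778, 527) ≈ -4758.6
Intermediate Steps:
Function('G')(T, S) = Mul(S, T)
Function('k')(C, J) = Rational(-1054, 117) (Function('k')(C, J) = Add(-9, Pow(Add(-213, Mul(-6, -16)), -1)) = Add(-9, Pow(Add(-213, 96), -1)) = Add(-9, Pow(-117, -1)) = Add(-9, Rational(-1, 117)) = Rational(-1054, 117))
c = 42868 (c = Add(Mul(65, 40), 40268) = Add(2600, 40268) = 42868)
Pow(Mul(Function('k')(34, 104), Pow(c, -1)), -1) = Pow(Mul(Rational(-1054, 117), Pow(42868, -1)), -1) = Pow(Mul(Rational(-1054, 117), Rational(1, 42868)), -1) = Pow(Rational(-527, 2507778), -1) = Rational(-2507778, 527)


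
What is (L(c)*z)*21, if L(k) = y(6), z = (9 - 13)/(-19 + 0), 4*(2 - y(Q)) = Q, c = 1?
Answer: 42/19 ≈ 2.2105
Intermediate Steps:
y(Q) = 2 - Q/4
z = 4/19 (z = -4/(-19) = -4*(-1/19) = 4/19 ≈ 0.21053)
L(k) = 1/2 (L(k) = 2 - 1/4*6 = 2 - 3/2 = 1/2)
(L(c)*z)*21 = ((1/2)*(4/19))*21 = (2/19)*21 = 42/19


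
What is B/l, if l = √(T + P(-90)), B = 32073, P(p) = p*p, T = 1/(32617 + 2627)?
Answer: 192438*√5703701971/40782343 ≈ 356.37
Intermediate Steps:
T = 1/35244 ≈ 2.8374e-5
P(p) = p²
l = 7*√5703701971/5874 (l = √(1/35244 + (-90)²) = √(1/35244 + 8100) = √(285476401/35244) = 7*√5703701971/5874 ≈ 90.000)
B/l = 32073/((7*√5703701971/5874)) = 32073*(6*√5703701971/40782343) = 192438*√5703701971/40782343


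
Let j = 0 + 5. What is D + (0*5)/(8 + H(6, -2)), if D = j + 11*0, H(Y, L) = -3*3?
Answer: 5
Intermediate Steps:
j = 5
H(Y, L) = -9
D = 5 (D = 5 + 11*0 = 5 + 0 = 5)
D + (0*5)/(8 + H(6, -2)) = 5 + (0*5)/(8 - 9) = 5 + 0/(-1) = 5 + 0*(-1) = 5 + 0 = 5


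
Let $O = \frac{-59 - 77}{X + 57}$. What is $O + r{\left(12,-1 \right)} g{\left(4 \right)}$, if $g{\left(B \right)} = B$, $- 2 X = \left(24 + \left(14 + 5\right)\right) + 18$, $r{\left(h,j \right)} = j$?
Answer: $- \frac{484}{53} \approx -9.1321$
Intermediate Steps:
$X = - \frac{61}{2}$ ($X = - \frac{\left(24 + \left(14 + 5\right)\right) + 18}{2} = - \frac{\left(24 + 19\right) + 18}{2} = - \frac{43 + 18}{2} = \left(- \frac{1}{2}\right) 61 = - \frac{61}{2} \approx -30.5$)
$O = - \frac{272}{53}$ ($O = \frac{-59 - 77}{- \frac{61}{2} + 57} = - \frac{136}{\frac{53}{2}} = \left(-136\right) \frac{2}{53} = - \frac{272}{53} \approx -5.1321$)
$O + r{\left(12,-1 \right)} g{\left(4 \right)} = - \frac{272}{53} - 4 = - \frac{484}{53}$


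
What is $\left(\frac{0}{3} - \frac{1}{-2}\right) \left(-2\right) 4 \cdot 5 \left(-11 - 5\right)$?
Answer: $320$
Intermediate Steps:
$\left(\frac{0}{3} - \frac{1}{-2}\right) \left(-2\right) 4 \cdot 5 \left(-11 - 5\right) = \left(0 \cdot \frac{1}{3} - - \frac{1}{2}\right) \left(-8\right) 5 \left(-16\right) = \left(0 + \frac{1}{2}\right) \left(\left(-40\right) \left(-16\right)\right) = \frac{1}{2} \cdot 640 = 320$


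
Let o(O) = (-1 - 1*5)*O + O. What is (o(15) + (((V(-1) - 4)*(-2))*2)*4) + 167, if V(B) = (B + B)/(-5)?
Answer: 748/5 ≈ 149.60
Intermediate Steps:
V(B) = -2*B/5 (V(B) = (2*B)*(-⅕) = -2*B/5)
o(O) = -5*O (o(O) = (-1 - 5)*O + O = -6*O + O = -5*O)
(o(15) + (((V(-1) - 4)*(-2))*2)*4) + 167 = (-5*15 + (((-⅖*(-1) - 4)*(-2))*2)*4) + 167 = (-75 + (((⅖ - 4)*(-2))*2)*4) + 167 = (-75 + (-18/5*(-2)*2)*4) + 167 = (-75 + ((36/5)*2)*4) + 167 = (-75 + (72/5)*4) + 167 = (-75 + 288/5) + 167 = -87/5 + 167 = 748/5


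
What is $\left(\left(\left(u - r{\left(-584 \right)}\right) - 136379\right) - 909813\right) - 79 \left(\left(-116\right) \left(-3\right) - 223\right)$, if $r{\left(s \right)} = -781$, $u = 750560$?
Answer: $-304726$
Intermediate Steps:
$\left(\left(\left(u - r{\left(-584 \right)}\right) - 136379\right) - 909813\right) - 79 \left(\left(-116\right) \left(-3\right) - 223\right) = \left(\left(\left(750560 - -781\right) - 136379\right) - 909813\right) - 79 \left(\left(-116\right) \left(-3\right) - 223\right) = \left(\left(\left(750560 + 781\right) - 136379\right) - 909813\right) - 79 \left(348 - 223\right) = \left(\left(751341 - 136379\right) - 909813\right) - 9875 = \left(614962 - 909813\right) - 9875 = -294851 - 9875 = -304726$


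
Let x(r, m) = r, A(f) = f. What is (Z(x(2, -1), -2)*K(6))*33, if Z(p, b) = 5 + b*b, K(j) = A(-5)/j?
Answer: -495/2 ≈ -247.50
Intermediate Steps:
K(j) = -5/j
Z(p, b) = 5 + b²
(Z(x(2, -1), -2)*K(6))*33 = ((5 + (-2)²)*(-5/6))*33 = ((5 + 4)*(-5*⅙))*33 = (9*(-⅚))*33 = -15/2*33 = -495/2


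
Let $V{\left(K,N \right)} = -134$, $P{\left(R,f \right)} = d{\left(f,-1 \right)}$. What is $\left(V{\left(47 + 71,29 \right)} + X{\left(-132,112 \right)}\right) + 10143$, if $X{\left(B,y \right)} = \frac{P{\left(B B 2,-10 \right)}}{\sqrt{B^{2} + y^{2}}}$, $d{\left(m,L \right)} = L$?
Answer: $10009 - \frac{\sqrt{1873}}{7492} \approx 10009.0$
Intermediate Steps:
$P{\left(R,f \right)} = -1$
$X{\left(B,y \right)} = - \frac{1}{\sqrt{B^{2} + y^{2}}}$
$\left(V{\left(47 + 71,29 \right)} + X{\left(-132,112 \right)}\right) + 10143 = \left(-134 - \frac{1}{\sqrt{\left(-132\right)^{2} + 112^{2}}}\right) + 10143 = \left(-134 - \frac{1}{\sqrt{17424 + 12544}}\right) + 10143 = \left(-134 - \frac{1}{\sqrt{29968}}\right) + 10143 = \left(-134 - \frac{\sqrt{1873}}{7492}\right) + 10143 = 10009 - \frac{\sqrt{1873}}{7492}$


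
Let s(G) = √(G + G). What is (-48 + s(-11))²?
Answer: (48 - I*√22)² ≈ 2282.0 - 450.28*I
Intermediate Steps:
s(G) = √2*√G (s(G) = √(2*G) = √2*√G)
(-48 + s(-11))² = (-48 + √2*√(-11))² = (-48 + √2*(I*√11))² = (-48 + I*√22)²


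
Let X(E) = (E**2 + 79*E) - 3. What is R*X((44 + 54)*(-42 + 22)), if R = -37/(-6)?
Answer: 45470003/2 ≈ 2.2735e+7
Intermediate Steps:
X(E) = -3 + E**2 + 79*E
R = 37/6 (R = -37*(-1/6) = 37/6 ≈ 6.1667)
R*X((44 + 54)*(-42 + 22)) = 37*(-3 + ((44 + 54)*(-42 + 22))**2 + 79*((44 + 54)*(-42 + 22)))/6 = 37*(-3 + (98*(-20))**2 + 79*(98*(-20)))/6 = 37*(-3 + (-1960)**2 + 79*(-1960))/6 = 37*(-3 + 3841600 - 154840)/6 = (37/6)*3686757 = 45470003/2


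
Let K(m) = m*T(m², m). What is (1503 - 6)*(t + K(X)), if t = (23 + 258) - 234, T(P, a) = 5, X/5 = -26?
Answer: -902691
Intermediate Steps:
X = -130 (X = 5*(-26) = -130)
K(m) = 5*m (K(m) = m*5 = 5*m)
t = 47 (t = 281 - 234 = 47)
(1503 - 6)*(t + K(X)) = (1503 - 6)*(47 + 5*(-130)) = 1497*(47 - 650) = 1497*(-603) = -902691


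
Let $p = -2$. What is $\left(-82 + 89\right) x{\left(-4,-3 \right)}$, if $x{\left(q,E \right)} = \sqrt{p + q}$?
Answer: $7 i \sqrt{6} \approx 17.146 i$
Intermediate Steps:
$x{\left(q,E \right)} = \sqrt{-2 + q}$
$\left(-82 + 89\right) x{\left(-4,-3 \right)} = \left(-82 + 89\right) \sqrt{-2 - 4} = 7 \sqrt{-6} = 7 i \sqrt{6}$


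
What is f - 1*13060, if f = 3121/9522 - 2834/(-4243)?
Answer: -527607881009/40401846 ≈ -13059.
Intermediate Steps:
f = 40227751/40401846 (f = 3121*(1/9522) - 2834*(-1/4243) = 3121/9522 + 2834/4243 = 40227751/40401846 ≈ 0.99569)
f - 1*13060 = 40227751/40401846 - 1*13060 = 40227751/40401846 - 13060 = -527607881009/40401846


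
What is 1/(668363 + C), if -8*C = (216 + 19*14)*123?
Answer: 4/2643809 ≈ 1.5130e-6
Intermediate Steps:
C = -29643/4 (C = -(216 + 19*14)*123/8 = -(216 + 266)*123/8 = -241*123/4 = -⅛*59286 = -29643/4 ≈ -7410.8)
1/(668363 + C) = 1/(668363 - 29643/4) = 1/(2643809/4) = 4/2643809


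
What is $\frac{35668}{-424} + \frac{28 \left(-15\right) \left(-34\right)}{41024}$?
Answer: $- \frac{22768583}{271784} \approx -83.775$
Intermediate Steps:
$\frac{35668}{-424} + \frac{28 \left(-15\right) \left(-34\right)}{41024} = 35668 \left(- \frac{1}{424}\right) + \left(-420\right) \left(-34\right) \frac{1}{41024} = - \frac{8917}{106} + 14280 \cdot \frac{1}{41024} = - \frac{8917}{106} + \frac{1785}{5128} = - \frac{22768583}{271784}$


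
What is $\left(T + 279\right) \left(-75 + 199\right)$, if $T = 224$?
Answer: $62372$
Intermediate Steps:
$\left(T + 279\right) \left(-75 + 199\right) = \left(224 + 279\right) \left(-75 + 199\right) = 503 \cdot 124 = 62372$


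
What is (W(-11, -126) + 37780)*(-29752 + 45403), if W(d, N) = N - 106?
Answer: 587663748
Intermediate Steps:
W(d, N) = -106 + N
(W(-11, -126) + 37780)*(-29752 + 45403) = ((-106 - 126) + 37780)*(-29752 + 45403) = (-232 + 37780)*15651 = 37548*15651 = 587663748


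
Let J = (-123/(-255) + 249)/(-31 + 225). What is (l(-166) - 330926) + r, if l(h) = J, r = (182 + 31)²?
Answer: -2354406862/8245 ≈ -2.8556e+5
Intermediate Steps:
J = 10603/8245 (J = (-123*(-1/255) + 249)/194 = (41/85 + 249)*(1/194) = (21206/85)*(1/194) = 10603/8245 ≈ 1.2860)
r = 45369 (r = 213² = 45369)
l(h) = 10603/8245
(l(-166) - 330926) + r = (10603/8245 - 330926) + 45369 = -2728474267/8245 + 45369 = -2354406862/8245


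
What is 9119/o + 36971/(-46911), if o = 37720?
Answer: -966764711/1769482920 ≈ -0.54635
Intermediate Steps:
9119/o + 36971/(-46911) = 9119/37720 + 36971/(-46911) = 9119*(1/37720) + 36971*(-1/46911) = 9119/37720 - 36971/46911 = -966764711/1769482920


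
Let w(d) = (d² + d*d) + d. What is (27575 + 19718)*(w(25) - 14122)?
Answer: -607573171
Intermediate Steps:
w(d) = d + 2*d² (w(d) = (d² + d²) + d = 2*d² + d = d + 2*d²)
(27575 + 19718)*(w(25) - 14122) = (27575 + 19718)*(25*(1 + 2*25) - 14122) = 47293*(25*(1 + 50) - 14122) = 47293*(25*51 - 14122) = 47293*(1275 - 14122) = 47293*(-12847) = -607573171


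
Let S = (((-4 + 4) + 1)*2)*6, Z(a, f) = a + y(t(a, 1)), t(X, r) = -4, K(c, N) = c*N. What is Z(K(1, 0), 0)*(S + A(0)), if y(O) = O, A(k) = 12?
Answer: -96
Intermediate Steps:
K(c, N) = N*c
Z(a, f) = -4 + a (Z(a, f) = a - 4 = -4 + a)
S = 12 (S = ((0 + 1)*2)*6 = (1*2)*6 = 2*6 = 12)
Z(K(1, 0), 0)*(S + A(0)) = (-4 + 0*1)*(12 + 12) = (-4 + 0)*24 = -4*24 = -96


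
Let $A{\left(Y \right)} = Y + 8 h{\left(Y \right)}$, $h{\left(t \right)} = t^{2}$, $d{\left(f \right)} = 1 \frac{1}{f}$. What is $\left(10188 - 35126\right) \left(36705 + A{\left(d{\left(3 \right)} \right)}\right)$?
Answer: $- \frac{8238417928}{9} \approx -9.1538 \cdot 10^{8}$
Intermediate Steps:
$d{\left(f \right)} = \frac{1}{f}$
$A{\left(Y \right)} = Y + 8 Y^{2}$
$\left(10188 - 35126\right) \left(36705 + A{\left(d{\left(3 \right)} \right)}\right) = \left(10188 - 35126\right) \left(36705 + \frac{1 + \frac{8}{3}}{3}\right) = \left(10188 - 35126\right) \left(36705 + \frac{1 + 8 \cdot \frac{1}{3}}{3}\right) = - 24938 \left(36705 + \frac{1 + \frac{8}{3}}{3}\right) = - 24938 \left(36705 + \frac{1}{3} \cdot \frac{11}{3}\right) = - 24938 \left(36705 + \frac{11}{9}\right) = \left(-24938\right) \frac{330356}{9} = - \frac{8238417928}{9}$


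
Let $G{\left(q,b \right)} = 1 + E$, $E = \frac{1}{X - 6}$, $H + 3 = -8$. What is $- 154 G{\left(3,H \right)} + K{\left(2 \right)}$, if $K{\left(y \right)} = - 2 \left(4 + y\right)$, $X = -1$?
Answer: $-144$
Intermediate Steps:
$H = -11$ ($H = -3 - 8 = -11$)
$E = - \frac{1}{7}$ ($E = \frac{1}{-1 - 6} = \frac{1}{-7} = - \frac{1}{7} \approx -0.14286$)
$K{\left(y \right)} = -8 - 2 y$
$G{\left(q,b \right)} = \frac{6}{7}$ ($G{\left(q,b \right)} = 1 - \frac{1}{7} = \frac{6}{7}$)
$- 154 G{\left(3,H \right)} + K{\left(2 \right)} = \left(-154\right) \frac{6}{7} - 12 = -132 - 12 = -144$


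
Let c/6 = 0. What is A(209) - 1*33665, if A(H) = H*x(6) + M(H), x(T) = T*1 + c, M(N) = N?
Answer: -32202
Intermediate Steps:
c = 0 (c = 6*0 = 0)
x(T) = T (x(T) = T*1 + 0 = T + 0 = T)
A(H) = 7*H (A(H) = H*6 + H = 6*H + H = 7*H)
A(209) - 1*33665 = 7*209 - 1*33665 = 1463 - 33665 = -32202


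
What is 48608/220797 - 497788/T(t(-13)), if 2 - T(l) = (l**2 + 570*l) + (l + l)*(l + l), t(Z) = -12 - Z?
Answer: 36645983140/42172227 ≈ 868.96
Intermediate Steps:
T(l) = 2 - 570*l - 5*l**2 (T(l) = 2 - ((l**2 + 570*l) + (l + l)*(l + l)) = 2 - ((l**2 + 570*l) + (2*l)*(2*l)) = 2 - ((l**2 + 570*l) + 4*l**2) = 2 - (5*l**2 + 570*l) = 2 + (-570*l - 5*l**2) = 2 - 570*l - 5*l**2)
48608/220797 - 497788/T(t(-13)) = 48608/220797 - 497788/(2 - 570*(-12 - 1*(-13)) - 5*(-12 - 1*(-13))**2) = 48608*(1/220797) - 497788/(2 - 570*(-12 + 13) - 5*(-12 + 13)**2) = 48608/220797 - 497788/(2 - 570*1 - 5*1**2) = 48608/220797 - 497788/(2 - 570 - 5*1) = 48608/220797 - 497788/(2 - 570 - 5) = 48608/220797 - 497788/(-573) = 48608/220797 - 497788*(-1/573) = 48608/220797 + 497788/573 = 36645983140/42172227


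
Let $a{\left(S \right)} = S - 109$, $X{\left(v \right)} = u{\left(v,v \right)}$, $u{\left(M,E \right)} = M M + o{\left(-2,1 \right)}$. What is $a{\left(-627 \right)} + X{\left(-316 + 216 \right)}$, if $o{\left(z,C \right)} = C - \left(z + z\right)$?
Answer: $9269$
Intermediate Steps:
$o{\left(z,C \right)} = C - 2 z$
$u{\left(M,E \right)} = 5 + M^{2}$ ($u{\left(M,E \right)} = M M + \left(1 - -4\right) = M^{2} + \left(1 + 4\right) = M^{2} + 5 = 5 + M^{2}$)
$X{\left(v \right)} = 5 + v^{2}$
$a{\left(S \right)} = -109 + S$
$a{\left(-627 \right)} + X{\left(-316 + 216 \right)} = \left(-109 - 627\right) + \left(5 + \left(-316 + 216\right)^{2}\right) = -736 + \left(5 + \left(-100\right)^{2}\right) = -736 + \left(5 + 10000\right) = -736 + 10005 = 9269$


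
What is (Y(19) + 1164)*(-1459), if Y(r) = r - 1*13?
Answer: -1707030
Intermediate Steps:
Y(r) = -13 + r (Y(r) = r - 13 = -13 + r)
(Y(19) + 1164)*(-1459) = ((-13 + 19) + 1164)*(-1459) = (6 + 1164)*(-1459) = 1170*(-1459) = -1707030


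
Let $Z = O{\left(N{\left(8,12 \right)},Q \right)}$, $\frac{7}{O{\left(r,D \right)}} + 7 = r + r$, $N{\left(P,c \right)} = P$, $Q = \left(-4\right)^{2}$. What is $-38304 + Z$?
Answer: $- \frac{344729}{9} \approx -38303.0$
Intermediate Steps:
$Q = 16$
$O{\left(r,D \right)} = \frac{7}{-7 + 2 r}$ ($O{\left(r,D \right)} = \frac{7}{-7 + \left(r + r\right)} = \frac{7}{-7 + 2 r}$)
$Z = \frac{7}{9}$ ($Z = \frac{7}{-7 + 2 \cdot 8} = \frac{7}{-7 + 16} = \frac{7}{9} \approx 0.77778$)
$-38304 + Z = -38304 + \frac{7}{9} = - \frac{344729}{9}$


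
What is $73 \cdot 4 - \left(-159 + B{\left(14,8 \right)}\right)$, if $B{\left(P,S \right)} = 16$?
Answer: $435$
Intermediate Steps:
$73 \cdot 4 - \left(-159 + B{\left(14,8 \right)}\right) = 73 \cdot 4 + \left(159 - 16\right) = 292 + \left(159 - 16\right) = 292 + 143 = 435$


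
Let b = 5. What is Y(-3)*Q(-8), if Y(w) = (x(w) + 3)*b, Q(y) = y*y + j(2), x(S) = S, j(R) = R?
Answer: 0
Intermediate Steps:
Q(y) = 2 + y² (Q(y) = y*y + 2 = y² + 2 = 2 + y²)
Y(w) = 15 + 5*w (Y(w) = (w + 3)*5 = (3 + w)*5 = 15 + 5*w)
Y(-3)*Q(-8) = (15 + 5*(-3))*(2 + (-8)²) = (15 - 15)*(2 + 64) = 0*66 = 0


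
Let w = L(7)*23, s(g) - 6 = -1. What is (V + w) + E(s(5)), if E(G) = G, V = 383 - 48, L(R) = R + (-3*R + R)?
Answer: 179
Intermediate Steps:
s(g) = 5 (s(g) = 6 - 1 = 5)
L(R) = -R (L(R) = R - 2*R = -R)
V = 335
w = -161 (w = -1*7*23 = -7*23 = -161)
(V + w) + E(s(5)) = (335 - 161) + 5 = 174 + 5 = 179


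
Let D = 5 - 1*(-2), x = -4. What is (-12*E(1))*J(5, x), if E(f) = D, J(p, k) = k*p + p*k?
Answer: 3360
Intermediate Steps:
D = 7 (D = 5 + 2 = 7)
J(p, k) = 2*k*p (J(p, k) = k*p + k*p = 2*k*p)
E(f) = 7
(-12*E(1))*J(5, x) = (-12*7)*(2*(-4)*5) = -84*(-40) = 3360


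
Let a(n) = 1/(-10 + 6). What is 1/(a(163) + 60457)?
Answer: 4/241827 ≈ 1.6541e-5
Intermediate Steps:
a(n) = -¼ (a(n) = 1/(-4) = -¼)
1/(a(163) + 60457) = 1/(-¼ + 60457) = 1/(241827/4) = 4/241827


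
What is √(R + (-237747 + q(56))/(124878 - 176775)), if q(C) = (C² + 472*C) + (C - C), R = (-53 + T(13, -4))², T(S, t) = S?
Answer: √480009071107/17299 ≈ 40.050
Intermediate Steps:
R = 1600 (R = (-53 + 13)² = (-40)² = 1600)
q(C) = C² + 472*C (q(C) = (C² + 472*C) + 0 = C² + 472*C)
√(R + (-237747 + q(56))/(124878 - 176775)) = √(1600 + (-237747 + 56*(472 + 56))/(124878 - 176775)) = √(1600 + (-237747 + 56*528)/(-51897)) = √(1600 + (-237747 + 29568)*(-1/51897)) = √(1600 - 208179*(-1/51897)) = √(1600 + 69393/17299) = √(27747793/17299) = √480009071107/17299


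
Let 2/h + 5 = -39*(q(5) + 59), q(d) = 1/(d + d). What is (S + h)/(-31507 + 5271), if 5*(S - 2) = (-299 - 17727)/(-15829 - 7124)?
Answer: -1429000186/17387625224865 ≈ -8.2185e-5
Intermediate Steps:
q(d) = 1/(2*d)
S = 247556/114765 (S = 2 + ((-299 - 17727)/(-15829 - 7124))/5 = 2 + (-18026/(-22953))/5 = 2 + (-18026*(-1/22953))/5 = 2 + (⅕)*(18026/22953) = 2 + 18026/114765 = 247556/114765 ≈ 2.1571)
h = -20/23099 (h = 2/(-5 - 39*((½)/5 + 59)) = 2/(-5 - 39*((½)*(⅕) + 59)) = 2/(-5 - 39*(⅒ + 59)) = 2/(-5 - 39*591/10) = 2/(-5 - 23049/10) = 2/(-23099/10) = 2*(-10/23099) = -20/23099 ≈ -0.00086584)
(S + h)/(-31507 + 5271) = (247556/114765 - 20/23099)/(-31507 + 5271) = (5716000744/2650956735)/(-26236) = (5716000744/2650956735)*(-1/26236) = -1429000186/17387625224865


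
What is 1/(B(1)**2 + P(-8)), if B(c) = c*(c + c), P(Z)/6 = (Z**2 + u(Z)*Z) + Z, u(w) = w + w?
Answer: 1/1108 ≈ 0.00090253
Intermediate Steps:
u(w) = 2*w
P(Z) = 6*Z + 18*Z**2 (P(Z) = 6*((Z**2 + (2*Z)*Z) + Z) = 6*((Z**2 + 2*Z**2) + Z) = 6*(3*Z**2 + Z) = 6*(Z + 3*Z**2) = 6*Z + 18*Z**2)
B(c) = 2*c**2 (B(c) = c*(2*c) = 2*c**2)
1/(B(1)**2 + P(-8)) = 1/((2*1**2)**2 + 6*(-8)*(1 + 3*(-8))) = 1/((2*1)**2 + 6*(-8)*(1 - 24)) = 1/(2**2 + 6*(-8)*(-23)) = 1/(4 + 1104) = 1/1108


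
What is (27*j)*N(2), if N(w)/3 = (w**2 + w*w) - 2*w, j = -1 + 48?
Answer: 15228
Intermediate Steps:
j = 47
N(w) = -6*w + 6*w**2 (N(w) = 3*((w**2 + w*w) - 2*w) = 3*((w**2 + w**2) - 2*w) = 3*(2*w**2 - 2*w) = 3*(-2*w + 2*w**2) = -6*w + 6*w**2)
(27*j)*N(2) = (27*47)*(6*2*(-1 + 2)) = 1269*(6*2*1) = 1269*12 = 15228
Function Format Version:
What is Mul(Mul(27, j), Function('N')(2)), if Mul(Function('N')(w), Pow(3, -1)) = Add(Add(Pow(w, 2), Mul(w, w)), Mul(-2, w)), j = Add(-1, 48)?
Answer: 15228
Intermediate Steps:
j = 47
Function('N')(w) = Add(Mul(-6, w), Mul(6, Pow(w, 2))) (Function('N')(w) = Mul(3, Add(Add(Pow(w, 2), Mul(w, w)), Mul(-2, w))) = Mul(3, Add(Add(Pow(w, 2), Pow(w, 2)), Mul(-2, w))) = Mul(3, Add(Mul(2, Pow(w, 2)), Mul(-2, w))) = Mul(3, Add(Mul(-2, w), Mul(2, Pow(w, 2)))) = Add(Mul(-6, w), Mul(6, Pow(w, 2))))
Mul(Mul(27, j), Function('N')(2)) = Mul(Mul(27, 47), Mul(6, 2, Add(-1, 2))) = Mul(1269, Mul(6, 2, 1)) = Mul(1269, 12) = 15228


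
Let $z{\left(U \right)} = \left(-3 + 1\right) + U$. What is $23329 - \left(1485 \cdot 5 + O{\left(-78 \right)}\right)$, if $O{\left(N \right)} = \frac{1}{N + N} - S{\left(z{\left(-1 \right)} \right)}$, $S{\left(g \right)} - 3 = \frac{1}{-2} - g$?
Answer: $\frac{2481883}{156} \approx 15910.0$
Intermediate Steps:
$z{\left(U \right)} = -2 + U$
$S{\left(g \right)} = \frac{5}{2} - g$ ($S{\left(g \right)} = 3 - \left(\frac{1}{2} + g\right) = \frac{5}{2} - g$)
$O{\left(N \right)} = - \frac{11}{2} + \frac{1}{2 N}$ ($O{\left(N \right)} = \frac{1}{N + N} - \left(\frac{5}{2} - \left(-2 - 1\right)\right) = \frac{1}{2 N} - \left(\frac{5}{2} - -3\right) = \frac{1}{2 N} - \left(\frac{5}{2} + 3\right) = \frac{1}{2 N} - \frac{11}{2} = - \frac{11}{2} + \frac{1}{2 N}$)
$23329 - \left(1485 \cdot 5 + O{\left(-78 \right)}\right) = 23329 - \left(1485 \cdot 5 + \frac{1 - -858}{2 \left(-78\right)}\right) = 23329 - \left(7425 + \frac{1}{2} \left(- \frac{1}{78}\right) \left(1 + 858\right)\right) = 23329 - \left(7425 + \frac{1}{2} \left(- \frac{1}{78}\right) 859\right) = 23329 - \left(7425 - \frac{859}{156}\right) = 23329 - \frac{1157441}{156} = \frac{2481883}{156}$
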